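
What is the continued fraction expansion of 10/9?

Run the Euclidean algorithm on 10 and 9; the successive quotients are the partial quotients a_0, a_1, ... (each step inverts the fractional part left over by the previous one):
  10 = 1*9 + 1, so a_0 = 1.
  9 = 9*1 + 0, so a_1 = 9.
The remainder reaches 0 after 2 divisions, so the expansion has 2 partial quotients, read off in order.

[1; 9]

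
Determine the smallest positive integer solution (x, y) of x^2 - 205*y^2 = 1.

(x, y) = (39689, 2772)

First expand sqrt(205) as a continued fraction. With x_i = (sqrt(205) + m_i)/d_i and (m_0, d_0) = (0, 1): a_0 = floor(sqrt(205)) = 14, since 14^2 = 196 <= 205 < 225 = 15^2.
Iterate m_{i+1} = d_i*a_i - m_i, d_{i+1} = (205 - m_{i+1}^2)/d_i, a_{i+1} = floor((a_0 + m_{i+1})/d_{i+1}):
  m_1 = 1*14 - 0 = 14, d_1 = (205 - 14^2)/1 = 9/1 = 9, a_1 = floor((14 + 14)/9) = 3.
  m_2 = 9*3 - 14 = 13, d_2 = (205 - 13^2)/9 = 36/9 = 4, a_2 = floor((14 + 13)/4) = 6.
  m_3 = 4*6 - 13 = 11, d_3 = (205 - 11^2)/4 = 84/4 = 21, a_3 = floor((14 + 11)/21) = 1.
  m_4 = 21*1 - 11 = 10, d_4 = (205 - 10^2)/21 = 105/21 = 5, a_4 = floor((14 + 10)/5) = 4.
  m_5 = 5*4 - 10 = 10, d_5 = (205 - 10^2)/5 = 105/5 = 21, a_5 = floor((14 + 10)/21) = 1.
  m_6 = 21*1 - 10 = 11, d_6 = (205 - 11^2)/21 = 84/21 = 4, a_6 = floor((14 + 11)/4) = 6.
  m_7 = 4*6 - 11 = 13, d_7 = (205 - 13^2)/4 = 36/4 = 9, a_7 = floor((14 + 13)/9) = 3.
  m_8 = 9*3 - 13 = 14, d_8 = (205 - 14^2)/9 = 9/9 = 1, a_8 = floor((14 + 14)/1) = 28.
  m_9 = 1*28 - 14 = 14, d_9 = (205 - 14^2)/1 = 9/1 = 9: (m_9, d_9) = (m_1, d_1) = (14, 9), so from here the quotients repeat a_1, ..., a_8; the period length is 8.
So sqrt(205) = [14; (3, 6, 1, 4, 1, 6, 3, 28)] with period length k = 8.
k is even, so the fundamental solution of x^2 - 205y^2 = 1 is (p_{k-1}, q_{k-1}) = (p_7, q_7); compute convergents through index 7.
Convergents (p_i = a_i*p_{i-1} + p_{i-2}, q_i = a_i*q_{i-1} + q_{i-2} with p_{-2}=0, p_{-1}=1, q_{-2}=1, q_{-1}=0):
  i=0: a_0=14, p_0 = 14*1 + 0 = 14, q_0 = 14*0 + 1 = 1.
  i=1: a_1=3, p_1 = 3*14 + 1 = 43, q_1 = 3*1 + 0 = 3.
  i=2: a_2=6, p_2 = 6*43 + 14 = 272, q_2 = 6*3 + 1 = 19.
  i=3: a_3=1, p_3 = 1*272 + 43 = 315, q_3 = 1*19 + 3 = 22.
  i=4: a_4=4, p_4 = 4*315 + 272 = 1532, q_4 = 4*22 + 19 = 107.
  i=5: a_5=1, p_5 = 1*1532 + 315 = 1847, q_5 = 1*107 + 22 = 129.
  i=6: a_6=6, p_6 = 6*1847 + 1532 = 12614, q_6 = 6*129 + 107 = 881.
  i=7: a_7=3, p_7 = 3*12614 + 1847 = 39689, q_7 = 3*881 + 129 = 2772.
Check: 39689^2 - 205*2772^2 = 1575216721 - 1575216720 = 1, so (x, y) = (39689, 2772) solves the equation, and by the theorem it is the least positive solution.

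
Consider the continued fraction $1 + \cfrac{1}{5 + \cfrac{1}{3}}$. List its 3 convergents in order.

Using the convergent recurrence p_i = a_i*p_{i-1} + p_{i-2}, q_i = a_i*q_{i-1} + q_{i-2} with p_{-2}=0, p_{-1}=1, q_{-2}=1, q_{-1}=0:
  i=0: a_0=1, p_0 = 1*1 + 0 = 1, q_0 = 1*0 + 1 = 1.
  i=1: a_1=5, p_1 = 5*1 + 1 = 6, q_1 = 5*1 + 0 = 5.
  i=2: a_2=3, p_2 = 3*6 + 1 = 19, q_2 = 3*5 + 1 = 16.

1/1, 6/5, 19/16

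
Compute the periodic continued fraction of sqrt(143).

Write x_i = (sqrt(143) + m_i)/d_i with (m_0, d_0) = (0, 1). a_0 = floor(sqrt(143)) = 11, since 11^2 = 121 <= 143 < 144 = 12^2.
Iterate m_{i+1} = d_i*a_i - m_i, d_{i+1} = (143 - m_{i+1}^2)/d_i, a_{i+1} = floor((a_0 + m_{i+1})/d_{i+1}):
  m_1 = 1*11 - 0 = 11, d_1 = (143 - 11^2)/1 = 22/1 = 22, a_1 = floor((11 + 11)/22) = 1.
  m_2 = 22*1 - 11 = 11, d_2 = (143 - 11^2)/22 = 22/22 = 1, a_2 = floor((11 + 11)/1) = 22.
  m_3 = 1*22 - 11 = 11, d_3 = (143 - 11^2)/1 = 22/1 = 22: (m_3, d_3) = (m_1, d_1) = (11, 22), so from here the quotients repeat a_1, a_2; the period length is 2.
Hence the expansion of sqrt(143) is a_0 = 11 followed by the repeating block 1, 22 (period 2).

[11; (1, 22)]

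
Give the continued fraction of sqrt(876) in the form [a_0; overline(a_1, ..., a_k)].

Write x_i = (sqrt(876) + m_i)/d_i with (m_0, d_0) = (0, 1). a_0 = floor(sqrt(876)) = 29, since 29^2 = 841 <= 876 < 900 = 30^2.
Iterate m_{i+1} = d_i*a_i - m_i, d_{i+1} = (876 - m_{i+1}^2)/d_i, a_{i+1} = floor((a_0 + m_{i+1})/d_{i+1}):
  m_1 = 1*29 - 0 = 29, d_1 = (876 - 29^2)/1 = 35/1 = 35, a_1 = floor((29 + 29)/35) = 1.
  m_2 = 35*1 - 29 = 6, d_2 = (876 - 6^2)/35 = 840/35 = 24, a_2 = floor((29 + 6)/24) = 1.
  m_3 = 24*1 - 6 = 18, d_3 = (876 - 18^2)/24 = 552/24 = 23, a_3 = floor((29 + 18)/23) = 2.
  m_4 = 23*2 - 18 = 28, d_4 = (876 - 28^2)/23 = 92/23 = 4, a_4 = floor((29 + 28)/4) = 14.
  m_5 = 4*14 - 28 = 28, d_5 = (876 - 28^2)/4 = 92/4 = 23, a_5 = floor((29 + 28)/23) = 2.
  m_6 = 23*2 - 28 = 18, d_6 = (876 - 18^2)/23 = 552/23 = 24, a_6 = floor((29 + 18)/24) = 1.
  m_7 = 24*1 - 18 = 6, d_7 = (876 - 6^2)/24 = 840/24 = 35, a_7 = floor((29 + 6)/35) = 1.
  m_8 = 35*1 - 6 = 29, d_8 = (876 - 29^2)/35 = 35/35 = 1, a_8 = floor((29 + 29)/1) = 58.
  m_9 = 1*58 - 29 = 29, d_9 = (876 - 29^2)/1 = 35/1 = 35: (m_9, d_9) = (m_1, d_1) = (29, 35), so from here the quotients repeat a_1, ..., a_8; the period length is 8.
Hence the expansion of sqrt(876) is a_0 = 29 followed by the repeating block 1, 1, 2, 14, 2, 1, 1, 58 (period 8).

[29; overline(1, 1, 2, 14, 2, 1, 1, 58)]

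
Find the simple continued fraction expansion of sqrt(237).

[15; (2, 1, 1, 7, 10, 7, 1, 1, 2, 30)]

Write x_i = (sqrt(237) + m_i)/d_i with (m_0, d_0) = (0, 1). a_0 = floor(sqrt(237)) = 15, since 15^2 = 225 <= 237 < 256 = 16^2.
Iterate m_{i+1} = d_i*a_i - m_i, d_{i+1} = (237 - m_{i+1}^2)/d_i, a_{i+1} = floor((a_0 + m_{i+1})/d_{i+1}):
  m_1 = 1*15 - 0 = 15, d_1 = (237 - 15^2)/1 = 12/1 = 12, a_1 = floor((15 + 15)/12) = 2.
  m_2 = 12*2 - 15 = 9, d_2 = (237 - 9^2)/12 = 156/12 = 13, a_2 = floor((15 + 9)/13) = 1.
  m_3 = 13*1 - 9 = 4, d_3 = (237 - 4^2)/13 = 221/13 = 17, a_3 = floor((15 + 4)/17) = 1.
  m_4 = 17*1 - 4 = 13, d_4 = (237 - 13^2)/17 = 68/17 = 4, a_4 = floor((15 + 13)/4) = 7.
  m_5 = 4*7 - 13 = 15, d_5 = (237 - 15^2)/4 = 12/4 = 3, a_5 = floor((15 + 15)/3) = 10.
  m_6 = 3*10 - 15 = 15, d_6 = (237 - 15^2)/3 = 12/3 = 4, a_6 = floor((15 + 15)/4) = 7.
  m_7 = 4*7 - 15 = 13, d_7 = (237 - 13^2)/4 = 68/4 = 17, a_7 = floor((15 + 13)/17) = 1.
  m_8 = 17*1 - 13 = 4, d_8 = (237 - 4^2)/17 = 221/17 = 13, a_8 = floor((15 + 4)/13) = 1.
  m_9 = 13*1 - 4 = 9, d_9 = (237 - 9^2)/13 = 156/13 = 12, a_9 = floor((15 + 9)/12) = 2.
  m_10 = 12*2 - 9 = 15, d_10 = (237 - 15^2)/12 = 12/12 = 1, a_10 = floor((15 + 15)/1) = 30.
  m_11 = 1*30 - 15 = 15, d_11 = (237 - 15^2)/1 = 12/1 = 12: (m_11, d_11) = (m_1, d_1) = (15, 12), so from here the quotients repeat a_1, ..., a_10; the period length is 10.
Hence the expansion of sqrt(237) is a_0 = 15 followed by the repeating block 2, 1, 1, 7, 10, 7, 1, 1, 2, 30 (period 10).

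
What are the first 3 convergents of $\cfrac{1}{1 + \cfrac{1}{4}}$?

Using the convergent recurrence p_i = a_i*p_{i-1} + p_{i-2}, q_i = a_i*q_{i-1} + q_{i-2} with p_{-2}=0, p_{-1}=1, q_{-2}=1, q_{-1}=0:
  i=0: a_0=0, p_0 = 0*1 + 0 = 0, q_0 = 0*0 + 1 = 1.
  i=1: a_1=1, p_1 = 1*0 + 1 = 1, q_1 = 1*1 + 0 = 1.
  i=2: a_2=4, p_2 = 4*1 + 0 = 4, q_2 = 4*1 + 1 = 5.

0/1, 1/1, 4/5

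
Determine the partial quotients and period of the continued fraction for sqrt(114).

Write x_i = (sqrt(114) + m_i)/d_i with (m_0, d_0) = (0, 1). a_0 = floor(sqrt(114)) = 10, since 10^2 = 100 <= 114 < 121 = 11^2.
Iterate m_{i+1} = d_i*a_i - m_i, d_{i+1} = (114 - m_{i+1}^2)/d_i, a_{i+1} = floor((a_0 + m_{i+1})/d_{i+1}):
  m_1 = 1*10 - 0 = 10, d_1 = (114 - 10^2)/1 = 14/1 = 14, a_1 = floor((10 + 10)/14) = 1.
  m_2 = 14*1 - 10 = 4, d_2 = (114 - 4^2)/14 = 98/14 = 7, a_2 = floor((10 + 4)/7) = 2.
  m_3 = 7*2 - 4 = 10, d_3 = (114 - 10^2)/7 = 14/7 = 2, a_3 = floor((10 + 10)/2) = 10.
  m_4 = 2*10 - 10 = 10, d_4 = (114 - 10^2)/2 = 14/2 = 7, a_4 = floor((10 + 10)/7) = 2.
  m_5 = 7*2 - 10 = 4, d_5 = (114 - 4^2)/7 = 98/7 = 14, a_5 = floor((10 + 4)/14) = 1.
  m_6 = 14*1 - 4 = 10, d_6 = (114 - 10^2)/14 = 14/14 = 1, a_6 = floor((10 + 10)/1) = 20.
  m_7 = 1*20 - 10 = 10, d_7 = (114 - 10^2)/1 = 14/1 = 14: (m_7, d_7) = (m_1, d_1) = (10, 14), so from here the quotients repeat a_1, ..., a_6; the period length is 6.
Hence the expansion of sqrt(114) is a_0 = 10 followed by the repeating block 1, 2, 10, 2, 1, 20 (period 6).

[10; (1, 2, 10, 2, 1, 20)]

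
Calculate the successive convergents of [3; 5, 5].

3/1, 16/5, 83/26

Using the convergent recurrence p_i = a_i*p_{i-1} + p_{i-2}, q_i = a_i*q_{i-1} + q_{i-2} with p_{-2}=0, p_{-1}=1, q_{-2}=1, q_{-1}=0:
  i=0: a_0=3, p_0 = 3*1 + 0 = 3, q_0 = 3*0 + 1 = 1.
  i=1: a_1=5, p_1 = 5*3 + 1 = 16, q_1 = 5*1 + 0 = 5.
  i=2: a_2=5, p_2 = 5*16 + 3 = 83, q_2 = 5*5 + 1 = 26.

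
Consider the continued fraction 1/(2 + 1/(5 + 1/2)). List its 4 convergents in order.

0/1, 1/2, 5/11, 11/24

Using the convergent recurrence p_i = a_i*p_{i-1} + p_{i-2}, q_i = a_i*q_{i-1} + q_{i-2} with p_{-2}=0, p_{-1}=1, q_{-2}=1, q_{-1}=0:
  i=0: a_0=0, p_0 = 0*1 + 0 = 0, q_0 = 0*0 + 1 = 1.
  i=1: a_1=2, p_1 = 2*0 + 1 = 1, q_1 = 2*1 + 0 = 2.
  i=2: a_2=5, p_2 = 5*1 + 0 = 5, q_2 = 5*2 + 1 = 11.
  i=3: a_3=2, p_3 = 2*5 + 1 = 11, q_3 = 2*11 + 2 = 24.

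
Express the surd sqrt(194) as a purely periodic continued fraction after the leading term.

[13; (1, 12, 1, 26)]

Write x_i = (sqrt(194) + m_i)/d_i with (m_0, d_0) = (0, 1). a_0 = floor(sqrt(194)) = 13, since 13^2 = 169 <= 194 < 196 = 14^2.
Iterate m_{i+1} = d_i*a_i - m_i, d_{i+1} = (194 - m_{i+1}^2)/d_i, a_{i+1} = floor((a_0 + m_{i+1})/d_{i+1}):
  m_1 = 1*13 - 0 = 13, d_1 = (194 - 13^2)/1 = 25/1 = 25, a_1 = floor((13 + 13)/25) = 1.
  m_2 = 25*1 - 13 = 12, d_2 = (194 - 12^2)/25 = 50/25 = 2, a_2 = floor((13 + 12)/2) = 12.
  m_3 = 2*12 - 12 = 12, d_3 = (194 - 12^2)/2 = 50/2 = 25, a_3 = floor((13 + 12)/25) = 1.
  m_4 = 25*1 - 12 = 13, d_4 = (194 - 13^2)/25 = 25/25 = 1, a_4 = floor((13 + 13)/1) = 26.
  m_5 = 1*26 - 13 = 13, d_5 = (194 - 13^2)/1 = 25/1 = 25: (m_5, d_5) = (m_1, d_1) = (13, 25), so from here the quotients repeat a_1, ..., a_4; the period length is 4.
Hence the expansion of sqrt(194) is a_0 = 13 followed by the repeating block 1, 12, 1, 26 (period 4).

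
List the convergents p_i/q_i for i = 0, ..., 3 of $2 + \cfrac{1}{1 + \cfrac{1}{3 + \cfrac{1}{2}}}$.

Using the convergent recurrence p_i = a_i*p_{i-1} + p_{i-2}, q_i = a_i*q_{i-1} + q_{i-2} with p_{-2}=0, p_{-1}=1, q_{-2}=1, q_{-1}=0:
  i=0: a_0=2, p_0 = 2*1 + 0 = 2, q_0 = 2*0 + 1 = 1.
  i=1: a_1=1, p_1 = 1*2 + 1 = 3, q_1 = 1*1 + 0 = 1.
  i=2: a_2=3, p_2 = 3*3 + 2 = 11, q_2 = 3*1 + 1 = 4.
  i=3: a_3=2, p_3 = 2*11 + 3 = 25, q_3 = 2*4 + 1 = 9.

2/1, 3/1, 11/4, 25/9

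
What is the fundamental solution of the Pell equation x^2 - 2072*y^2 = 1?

(x, y) = (2367, 52)

First expand sqrt(2072) as a continued fraction. With x_i = (sqrt(2072) + m_i)/d_i and (m_0, d_0) = (0, 1): a_0 = floor(sqrt(2072)) = 45, since 45^2 = 2025 <= 2072 < 2116 = 46^2.
Iterate m_{i+1} = d_i*a_i - m_i, d_{i+1} = (2072 - m_{i+1}^2)/d_i, a_{i+1} = floor((a_0 + m_{i+1})/d_{i+1}):
  m_1 = 1*45 - 0 = 45, d_1 = (2072 - 45^2)/1 = 47/1 = 47, a_1 = floor((45 + 45)/47) = 1.
  m_2 = 47*1 - 45 = 2, d_2 = (2072 - 2^2)/47 = 2068/47 = 44, a_2 = floor((45 + 2)/44) = 1.
  m_3 = 44*1 - 2 = 42, d_3 = (2072 - 42^2)/44 = 308/44 = 7, a_3 = floor((45 + 42)/7) = 12.
  m_4 = 7*12 - 42 = 42, d_4 = (2072 - 42^2)/7 = 308/7 = 44, a_4 = floor((45 + 42)/44) = 1.
  m_5 = 44*1 - 42 = 2, d_5 = (2072 - 2^2)/44 = 2068/44 = 47, a_5 = floor((45 + 2)/47) = 1.
  m_6 = 47*1 - 2 = 45, d_6 = (2072 - 45^2)/47 = 47/47 = 1, a_6 = floor((45 + 45)/1) = 90.
  m_7 = 1*90 - 45 = 45, d_7 = (2072 - 45^2)/1 = 47/1 = 47: (m_7, d_7) = (m_1, d_1) = (45, 47), so from here the quotients repeat a_1, ..., a_6; the period length is 6.
So sqrt(2072) = [45; (1, 1, 12, 1, 1, 90)] with period length k = 6.
k is even, so the fundamental solution of x^2 - 2072y^2 = 1 is (p_{k-1}, q_{k-1}) = (p_5, q_5); compute convergents through index 5.
Convergents (p_i = a_i*p_{i-1} + p_{i-2}, q_i = a_i*q_{i-1} + q_{i-2} with p_{-2}=0, p_{-1}=1, q_{-2}=1, q_{-1}=0):
  i=0: a_0=45, p_0 = 45*1 + 0 = 45, q_0 = 45*0 + 1 = 1.
  i=1: a_1=1, p_1 = 1*45 + 1 = 46, q_1 = 1*1 + 0 = 1.
  i=2: a_2=1, p_2 = 1*46 + 45 = 91, q_2 = 1*1 + 1 = 2.
  i=3: a_3=12, p_3 = 12*91 + 46 = 1138, q_3 = 12*2 + 1 = 25.
  i=4: a_4=1, p_4 = 1*1138 + 91 = 1229, q_4 = 1*25 + 2 = 27.
  i=5: a_5=1, p_5 = 1*1229 + 1138 = 2367, q_5 = 1*27 + 25 = 52.
Check: 2367^2 - 2072*52^2 = 5602689 - 5602688 = 1, so (x, y) = (2367, 52) solves the equation, and by the theorem it is the least positive solution.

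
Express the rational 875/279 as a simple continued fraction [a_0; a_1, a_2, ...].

Run the Euclidean algorithm on 875 and 279; the successive quotients are the partial quotients a_0, a_1, ... (each step inverts the fractional part left over by the previous one):
  875 = 3*279 + 38, so a_0 = 3.
  279 = 7*38 + 13, so a_1 = 7.
  38 = 2*13 + 12, so a_2 = 2.
  13 = 1*12 + 1, so a_3 = 1.
  12 = 12*1 + 0, so a_4 = 12.
The remainder reaches 0 after 5 divisions, so the expansion has 5 partial quotients, read off in order.

[3; 7, 2, 1, 12]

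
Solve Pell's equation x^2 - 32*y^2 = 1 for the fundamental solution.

(x, y) = (17, 3)

First expand sqrt(32) as a continued fraction. With x_i = (sqrt(32) + m_i)/d_i and (m_0, d_0) = (0, 1): a_0 = floor(sqrt(32)) = 5, since 5^2 = 25 <= 32 < 36 = 6^2.
Iterate m_{i+1} = d_i*a_i - m_i, d_{i+1} = (32 - m_{i+1}^2)/d_i, a_{i+1} = floor((a_0 + m_{i+1})/d_{i+1}):
  m_1 = 1*5 - 0 = 5, d_1 = (32 - 5^2)/1 = 7/1 = 7, a_1 = floor((5 + 5)/7) = 1.
  m_2 = 7*1 - 5 = 2, d_2 = (32 - 2^2)/7 = 28/7 = 4, a_2 = floor((5 + 2)/4) = 1.
  m_3 = 4*1 - 2 = 2, d_3 = (32 - 2^2)/4 = 28/4 = 7, a_3 = floor((5 + 2)/7) = 1.
  m_4 = 7*1 - 2 = 5, d_4 = (32 - 5^2)/7 = 7/7 = 1, a_4 = floor((5 + 5)/1) = 10.
  m_5 = 1*10 - 5 = 5, d_5 = (32 - 5^2)/1 = 7/1 = 7: (m_5, d_5) = (m_1, d_1) = (5, 7), so from here the quotients repeat a_1, ..., a_4; the period length is 4.
So sqrt(32) = [5; (1, 1, 1, 10)] with period length k = 4.
k is even, so the fundamental solution of x^2 - 32y^2 = 1 is (p_{k-1}, q_{k-1}) = (p_3, q_3); compute convergents through index 3.
Convergents (p_i = a_i*p_{i-1} + p_{i-2}, q_i = a_i*q_{i-1} + q_{i-2} with p_{-2}=0, p_{-1}=1, q_{-2}=1, q_{-1}=0):
  i=0: a_0=5, p_0 = 5*1 + 0 = 5, q_0 = 5*0 + 1 = 1.
  i=1: a_1=1, p_1 = 1*5 + 1 = 6, q_1 = 1*1 + 0 = 1.
  i=2: a_2=1, p_2 = 1*6 + 5 = 11, q_2 = 1*1 + 1 = 2.
  i=3: a_3=1, p_3 = 1*11 + 6 = 17, q_3 = 1*2 + 1 = 3.
Check: 17^2 - 32*3^2 = 289 - 288 = 1, so (x, y) = (17, 3) solves the equation, and by the theorem it is the least positive solution.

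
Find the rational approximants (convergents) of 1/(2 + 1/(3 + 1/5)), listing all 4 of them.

Using the convergent recurrence p_i = a_i*p_{i-1} + p_{i-2}, q_i = a_i*q_{i-1} + q_{i-2} with p_{-2}=0, p_{-1}=1, q_{-2}=1, q_{-1}=0:
  i=0: a_0=0, p_0 = 0*1 + 0 = 0, q_0 = 0*0 + 1 = 1.
  i=1: a_1=2, p_1 = 2*0 + 1 = 1, q_1 = 2*1 + 0 = 2.
  i=2: a_2=3, p_2 = 3*1 + 0 = 3, q_2 = 3*2 + 1 = 7.
  i=3: a_3=5, p_3 = 5*3 + 1 = 16, q_3 = 5*7 + 2 = 37.

0/1, 1/2, 3/7, 16/37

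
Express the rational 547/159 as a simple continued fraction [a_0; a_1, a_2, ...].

[3; 2, 3, 1, 2, 6]

Run the Euclidean algorithm on 547 and 159; the successive quotients are the partial quotients a_0, a_1, ... (each step inverts the fractional part left over by the previous one):
  547 = 3*159 + 70, so a_0 = 3.
  159 = 2*70 + 19, so a_1 = 2.
  70 = 3*19 + 13, so a_2 = 3.
  19 = 1*13 + 6, so a_3 = 1.
  13 = 2*6 + 1, so a_4 = 2.
  6 = 6*1 + 0, so a_5 = 6.
The remainder reaches 0 after 6 divisions, so the expansion has 6 partial quotients, read off in order.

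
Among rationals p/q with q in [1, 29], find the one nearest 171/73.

68/29

Expand x = 171/73 as a continued fraction with the Euclidean algorithm:
  171 = 2*73 + 25, so a_0 = 2.
  73 = 2*25 + 23, so a_1 = 2.
  25 = 1*23 + 2, so a_2 = 1.
  23 = 11*2 + 1, so a_3 = 11.
  2 = 2*1 + 0, so a_4 = 2.
so x = [2; 2, 1, 11, 2].
Convergents (p_i = a_i*p_{i-1} + p_{i-2}, q_i = a_i*q_{i-1} + q_{i-2} with p_{-2}=0, p_{-1}=1, q_{-2}=1, q_{-1}=0), until the denominator exceeds 29:
  i=0: a_0=2, p_0 = 2*1 + 0 = 2, q_0 = 2*0 + 1 = 1.
  i=1: a_1=2, p_1 = 2*2 + 1 = 5, q_1 = 2*1 + 0 = 2.
  i=2: a_2=1, p_2 = 1*5 + 2 = 7, q_2 = 1*2 + 1 = 3.
  i=3: a_3=11, p_3 = 11*7 + 5 = 82, q_3 = 11*3 + 2 = 35.
q_3 = 35 > 29, so the last convergent with denominator <= 29 is p_2/q_2 = 7/3.
The closest fraction with denominator <= 29 is either p_2/q_2 or the intermediate fraction (k*p_2 + p_1)/(k*q_2 + q_1) with the largest k >= 1 whose denominator stays <= 29; these approach x as k grows, and every other convergent or intermediate fraction in range is farther away.
Largest k: floor((29 - q_1)/q_2) = floor((29 - 2)/3) = 9.
That gives (9*7 + 5)/(9*3 + 2) = 68/29.
Compare the errors: |x - 7/3| = |171*3 - 7*73|/(73*3) = 2/219, and |x - 68/29| = |171*29 - 68*73|/(73*29) = 5/2117.
Cross-multiplying, 5*219 = 1095 < 4234 = 2*2117, so 5/2117 is smaller: the intermediate fraction 68/29 is closer to x than 7/3.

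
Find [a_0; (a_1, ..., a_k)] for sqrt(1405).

[37; (2, 14, 2, 74)]

Write x_i = (sqrt(1405) + m_i)/d_i with (m_0, d_0) = (0, 1). a_0 = floor(sqrt(1405)) = 37, since 37^2 = 1369 <= 1405 < 1444 = 38^2.
Iterate m_{i+1} = d_i*a_i - m_i, d_{i+1} = (1405 - m_{i+1}^2)/d_i, a_{i+1} = floor((a_0 + m_{i+1})/d_{i+1}):
  m_1 = 1*37 - 0 = 37, d_1 = (1405 - 37^2)/1 = 36/1 = 36, a_1 = floor((37 + 37)/36) = 2.
  m_2 = 36*2 - 37 = 35, d_2 = (1405 - 35^2)/36 = 180/36 = 5, a_2 = floor((37 + 35)/5) = 14.
  m_3 = 5*14 - 35 = 35, d_3 = (1405 - 35^2)/5 = 180/5 = 36, a_3 = floor((37 + 35)/36) = 2.
  m_4 = 36*2 - 35 = 37, d_4 = (1405 - 37^2)/36 = 36/36 = 1, a_4 = floor((37 + 37)/1) = 74.
  m_5 = 1*74 - 37 = 37, d_5 = (1405 - 37^2)/1 = 36/1 = 36: (m_5, d_5) = (m_1, d_1) = (37, 36), so from here the quotients repeat a_1, ..., a_4; the period length is 4.
Hence the expansion of sqrt(1405) is a_0 = 37 followed by the repeating block 2, 14, 2, 74 (period 4).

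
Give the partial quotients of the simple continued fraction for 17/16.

[1; 16]

Run the Euclidean algorithm on 17 and 16; the successive quotients are the partial quotients a_0, a_1, ... (each step inverts the fractional part left over by the previous one):
  17 = 1*16 + 1, so a_0 = 1.
  16 = 16*1 + 0, so a_1 = 16.
The remainder reaches 0 after 2 divisions, so the expansion has 2 partial quotients, read off in order.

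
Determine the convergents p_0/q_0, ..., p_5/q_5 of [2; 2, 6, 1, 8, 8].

2/1, 5/2, 32/13, 37/15, 328/133, 2661/1079

Using the convergent recurrence p_i = a_i*p_{i-1} + p_{i-2}, q_i = a_i*q_{i-1} + q_{i-2} with p_{-2}=0, p_{-1}=1, q_{-2}=1, q_{-1}=0:
  i=0: a_0=2, p_0 = 2*1 + 0 = 2, q_0 = 2*0 + 1 = 1.
  i=1: a_1=2, p_1 = 2*2 + 1 = 5, q_1 = 2*1 + 0 = 2.
  i=2: a_2=6, p_2 = 6*5 + 2 = 32, q_2 = 6*2 + 1 = 13.
  i=3: a_3=1, p_3 = 1*32 + 5 = 37, q_3 = 1*13 + 2 = 15.
  i=4: a_4=8, p_4 = 8*37 + 32 = 328, q_4 = 8*15 + 13 = 133.
  i=5: a_5=8, p_5 = 8*328 + 37 = 2661, q_5 = 8*133 + 15 = 1079.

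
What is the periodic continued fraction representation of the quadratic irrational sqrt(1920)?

[43; (1, 4, 2, 21, 2, 4, 1, 86)]

Write x_i = (sqrt(1920) + m_i)/d_i with (m_0, d_0) = (0, 1). a_0 = floor(sqrt(1920)) = 43, since 43^2 = 1849 <= 1920 < 1936 = 44^2.
Iterate m_{i+1} = d_i*a_i - m_i, d_{i+1} = (1920 - m_{i+1}^2)/d_i, a_{i+1} = floor((a_0 + m_{i+1})/d_{i+1}):
  m_1 = 1*43 - 0 = 43, d_1 = (1920 - 43^2)/1 = 71/1 = 71, a_1 = floor((43 + 43)/71) = 1.
  m_2 = 71*1 - 43 = 28, d_2 = (1920 - 28^2)/71 = 1136/71 = 16, a_2 = floor((43 + 28)/16) = 4.
  m_3 = 16*4 - 28 = 36, d_3 = (1920 - 36^2)/16 = 624/16 = 39, a_3 = floor((43 + 36)/39) = 2.
  m_4 = 39*2 - 36 = 42, d_4 = (1920 - 42^2)/39 = 156/39 = 4, a_4 = floor((43 + 42)/4) = 21.
  m_5 = 4*21 - 42 = 42, d_5 = (1920 - 42^2)/4 = 156/4 = 39, a_5 = floor((43 + 42)/39) = 2.
  m_6 = 39*2 - 42 = 36, d_6 = (1920 - 36^2)/39 = 624/39 = 16, a_6 = floor((43 + 36)/16) = 4.
  m_7 = 16*4 - 36 = 28, d_7 = (1920 - 28^2)/16 = 1136/16 = 71, a_7 = floor((43 + 28)/71) = 1.
  m_8 = 71*1 - 28 = 43, d_8 = (1920 - 43^2)/71 = 71/71 = 1, a_8 = floor((43 + 43)/1) = 86.
  m_9 = 1*86 - 43 = 43, d_9 = (1920 - 43^2)/1 = 71/1 = 71: (m_9, d_9) = (m_1, d_1) = (43, 71), so from here the quotients repeat a_1, ..., a_8; the period length is 8.
Hence the expansion of sqrt(1920) is a_0 = 43 followed by the repeating block 1, 4, 2, 21, 2, 4, 1, 86 (period 8).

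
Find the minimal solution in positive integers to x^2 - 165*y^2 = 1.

First expand sqrt(165) as a continued fraction. With x_i = (sqrt(165) + m_i)/d_i and (m_0, d_0) = (0, 1): a_0 = floor(sqrt(165)) = 12, since 12^2 = 144 <= 165 < 169 = 13^2.
Iterate m_{i+1} = d_i*a_i - m_i, d_{i+1} = (165 - m_{i+1}^2)/d_i, a_{i+1} = floor((a_0 + m_{i+1})/d_{i+1}):
  m_1 = 1*12 - 0 = 12, d_1 = (165 - 12^2)/1 = 21/1 = 21, a_1 = floor((12 + 12)/21) = 1.
  m_2 = 21*1 - 12 = 9, d_2 = (165 - 9^2)/21 = 84/21 = 4, a_2 = floor((12 + 9)/4) = 5.
  m_3 = 4*5 - 9 = 11, d_3 = (165 - 11^2)/4 = 44/4 = 11, a_3 = floor((12 + 11)/11) = 2.
  m_4 = 11*2 - 11 = 11, d_4 = (165 - 11^2)/11 = 44/11 = 4, a_4 = floor((12 + 11)/4) = 5.
  m_5 = 4*5 - 11 = 9, d_5 = (165 - 9^2)/4 = 84/4 = 21, a_5 = floor((12 + 9)/21) = 1.
  m_6 = 21*1 - 9 = 12, d_6 = (165 - 12^2)/21 = 21/21 = 1, a_6 = floor((12 + 12)/1) = 24.
  m_7 = 1*24 - 12 = 12, d_7 = (165 - 12^2)/1 = 21/1 = 21: (m_7, d_7) = (m_1, d_1) = (12, 21), so from here the quotients repeat a_1, ..., a_6; the period length is 6.
So sqrt(165) = [12; (1, 5, 2, 5, 1, 24)] with period length k = 6.
k is even, so the fundamental solution of x^2 - 165y^2 = 1 is (p_{k-1}, q_{k-1}) = (p_5, q_5); compute convergents through index 5.
Convergents (p_i = a_i*p_{i-1} + p_{i-2}, q_i = a_i*q_{i-1} + q_{i-2} with p_{-2}=0, p_{-1}=1, q_{-2}=1, q_{-1}=0):
  i=0: a_0=12, p_0 = 12*1 + 0 = 12, q_0 = 12*0 + 1 = 1.
  i=1: a_1=1, p_1 = 1*12 + 1 = 13, q_1 = 1*1 + 0 = 1.
  i=2: a_2=5, p_2 = 5*13 + 12 = 77, q_2 = 5*1 + 1 = 6.
  i=3: a_3=2, p_3 = 2*77 + 13 = 167, q_3 = 2*6 + 1 = 13.
  i=4: a_4=5, p_4 = 5*167 + 77 = 912, q_4 = 5*13 + 6 = 71.
  i=5: a_5=1, p_5 = 1*912 + 167 = 1079, q_5 = 1*71 + 13 = 84.
Check: 1079^2 - 165*84^2 = 1164241 - 1164240 = 1, so (x, y) = (1079, 84) solves the equation, and by the theorem it is the least positive solution.

(x, y) = (1079, 84)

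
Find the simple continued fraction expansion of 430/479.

[0; 1, 8, 1, 3, 2, 5]

Run the Euclidean algorithm on 430 and 479; the successive quotients are the partial quotients a_0, a_1, ... (each step inverts the fractional part left over by the previous one):
  430 = 0*479 + 430, so a_0 = 0.
  479 = 1*430 + 49, so a_1 = 1.
  430 = 8*49 + 38, so a_2 = 8.
  49 = 1*38 + 11, so a_3 = 1.
  38 = 3*11 + 5, so a_4 = 3.
  11 = 2*5 + 1, so a_5 = 2.
  5 = 5*1 + 0, so a_6 = 5.
The remainder reaches 0 after 7 divisions, so the expansion has 7 partial quotients, read off in order.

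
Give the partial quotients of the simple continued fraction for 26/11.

[2; 2, 1, 3]

Run the Euclidean algorithm on 26 and 11; the successive quotients are the partial quotients a_0, a_1, ... (each step inverts the fractional part left over by the previous one):
  26 = 2*11 + 4, so a_0 = 2.
  11 = 2*4 + 3, so a_1 = 2.
  4 = 1*3 + 1, so a_2 = 1.
  3 = 3*1 + 0, so a_3 = 3.
The remainder reaches 0 after 4 divisions, so the expansion has 4 partial quotients, read off in order.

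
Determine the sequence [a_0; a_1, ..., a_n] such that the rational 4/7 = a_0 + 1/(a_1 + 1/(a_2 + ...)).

[0; 1, 1, 3]

Run the Euclidean algorithm on 4 and 7; the successive quotients are the partial quotients a_0, a_1, ... (each step inverts the fractional part left over by the previous one):
  4 = 0*7 + 4, so a_0 = 0.
  7 = 1*4 + 3, so a_1 = 1.
  4 = 1*3 + 1, so a_2 = 1.
  3 = 3*1 + 0, so a_3 = 3.
The remainder reaches 0 after 4 divisions, so the expansion has 4 partial quotients, read off in order.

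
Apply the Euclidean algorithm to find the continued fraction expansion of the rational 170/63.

Run the Euclidean algorithm on 170 and 63; the successive quotients are the partial quotients a_0, a_1, ... (each step inverts the fractional part left over by the previous one):
  170 = 2*63 + 44, so a_0 = 2.
  63 = 1*44 + 19, so a_1 = 1.
  44 = 2*19 + 6, so a_2 = 2.
  19 = 3*6 + 1, so a_3 = 3.
  6 = 6*1 + 0, so a_4 = 6.
The remainder reaches 0 after 5 divisions, so the expansion has 5 partial quotients, read off in order.

[2; 1, 2, 3, 6]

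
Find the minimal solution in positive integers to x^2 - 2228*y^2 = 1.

First expand sqrt(2228) as a continued fraction. With x_i = (sqrt(2228) + m_i)/d_i and (m_0, d_0) = (0, 1): a_0 = floor(sqrt(2228)) = 47, since 47^2 = 2209 <= 2228 < 2304 = 48^2.
Iterate m_{i+1} = d_i*a_i - m_i, d_{i+1} = (2228 - m_{i+1}^2)/d_i, a_{i+1} = floor((a_0 + m_{i+1})/d_{i+1}):
  m_1 = 1*47 - 0 = 47, d_1 = (2228 - 47^2)/1 = 19/1 = 19, a_1 = floor((47 + 47)/19) = 4.
  m_2 = 19*4 - 47 = 29, d_2 = (2228 - 29^2)/19 = 1387/19 = 73, a_2 = floor((47 + 29)/73) = 1.
  m_3 = 73*1 - 29 = 44, d_3 = (2228 - 44^2)/73 = 292/73 = 4, a_3 = floor((47 + 44)/4) = 22.
  m_4 = 4*22 - 44 = 44, d_4 = (2228 - 44^2)/4 = 292/4 = 73, a_4 = floor((47 + 44)/73) = 1.
  m_5 = 73*1 - 44 = 29, d_5 = (2228 - 29^2)/73 = 1387/73 = 19, a_5 = floor((47 + 29)/19) = 4.
  m_6 = 19*4 - 29 = 47, d_6 = (2228 - 47^2)/19 = 19/19 = 1, a_6 = floor((47 + 47)/1) = 94.
  m_7 = 1*94 - 47 = 47, d_7 = (2228 - 47^2)/1 = 19/1 = 19: (m_7, d_7) = (m_1, d_1) = (47, 19), so from here the quotients repeat a_1, ..., a_6; the period length is 6.
So sqrt(2228) = [47; (4, 1, 22, 1, 4, 94)] with period length k = 6.
k is even, so the fundamental solution of x^2 - 2228y^2 = 1 is (p_{k-1}, q_{k-1}) = (p_5, q_5); compute convergents through index 5.
Convergents (p_i = a_i*p_{i-1} + p_{i-2}, q_i = a_i*q_{i-1} + q_{i-2} with p_{-2}=0, p_{-1}=1, q_{-2}=1, q_{-1}=0):
  i=0: a_0=47, p_0 = 47*1 + 0 = 47, q_0 = 47*0 + 1 = 1.
  i=1: a_1=4, p_1 = 4*47 + 1 = 189, q_1 = 4*1 + 0 = 4.
  i=2: a_2=1, p_2 = 1*189 + 47 = 236, q_2 = 1*4 + 1 = 5.
  i=3: a_3=22, p_3 = 22*236 + 189 = 5381, q_3 = 22*5 + 4 = 114.
  i=4: a_4=1, p_4 = 1*5381 + 236 = 5617, q_4 = 1*114 + 5 = 119.
  i=5: a_5=4, p_5 = 4*5617 + 5381 = 27849, q_5 = 4*119 + 114 = 590.
Check: 27849^2 - 2228*590^2 = 775566801 - 775566800 = 1, so (x, y) = (27849, 590) solves the equation, and by the theorem it is the least positive solution.

(x, y) = (27849, 590)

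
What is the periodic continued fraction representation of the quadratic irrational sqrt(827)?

[28; (1, 3, 7, 1, 27, 1, 7, 3, 1, 56)]

Write x_i = (sqrt(827) + m_i)/d_i with (m_0, d_0) = (0, 1). a_0 = floor(sqrt(827)) = 28, since 28^2 = 784 <= 827 < 841 = 29^2.
Iterate m_{i+1} = d_i*a_i - m_i, d_{i+1} = (827 - m_{i+1}^2)/d_i, a_{i+1} = floor((a_0 + m_{i+1})/d_{i+1}):
  m_1 = 1*28 - 0 = 28, d_1 = (827 - 28^2)/1 = 43/1 = 43, a_1 = floor((28 + 28)/43) = 1.
  m_2 = 43*1 - 28 = 15, d_2 = (827 - 15^2)/43 = 602/43 = 14, a_2 = floor((28 + 15)/14) = 3.
  m_3 = 14*3 - 15 = 27, d_3 = (827 - 27^2)/14 = 98/14 = 7, a_3 = floor((28 + 27)/7) = 7.
  m_4 = 7*7 - 27 = 22, d_4 = (827 - 22^2)/7 = 343/7 = 49, a_4 = floor((28 + 22)/49) = 1.
  m_5 = 49*1 - 22 = 27, d_5 = (827 - 27^2)/49 = 98/49 = 2, a_5 = floor((28 + 27)/2) = 27.
  m_6 = 2*27 - 27 = 27, d_6 = (827 - 27^2)/2 = 98/2 = 49, a_6 = floor((28 + 27)/49) = 1.
  m_7 = 49*1 - 27 = 22, d_7 = (827 - 22^2)/49 = 343/49 = 7, a_7 = floor((28 + 22)/7) = 7.
  m_8 = 7*7 - 22 = 27, d_8 = (827 - 27^2)/7 = 98/7 = 14, a_8 = floor((28 + 27)/14) = 3.
  m_9 = 14*3 - 27 = 15, d_9 = (827 - 15^2)/14 = 602/14 = 43, a_9 = floor((28 + 15)/43) = 1.
  m_10 = 43*1 - 15 = 28, d_10 = (827 - 28^2)/43 = 43/43 = 1, a_10 = floor((28 + 28)/1) = 56.
  m_11 = 1*56 - 28 = 28, d_11 = (827 - 28^2)/1 = 43/1 = 43: (m_11, d_11) = (m_1, d_1) = (28, 43), so from here the quotients repeat a_1, ..., a_10; the period length is 10.
Hence the expansion of sqrt(827) is a_0 = 28 followed by the repeating block 1, 3, 7, 1, 27, 1, 7, 3, 1, 56 (period 10).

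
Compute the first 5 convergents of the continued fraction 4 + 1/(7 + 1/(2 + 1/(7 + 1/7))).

Using the convergent recurrence p_i = a_i*p_{i-1} + p_{i-2}, q_i = a_i*q_{i-1} + q_{i-2} with p_{-2}=0, p_{-1}=1, q_{-2}=1, q_{-1}=0:
  i=0: a_0=4, p_0 = 4*1 + 0 = 4, q_0 = 4*0 + 1 = 1.
  i=1: a_1=7, p_1 = 7*4 + 1 = 29, q_1 = 7*1 + 0 = 7.
  i=2: a_2=2, p_2 = 2*29 + 4 = 62, q_2 = 2*7 + 1 = 15.
  i=3: a_3=7, p_3 = 7*62 + 29 = 463, q_3 = 7*15 + 7 = 112.
  i=4: a_4=7, p_4 = 7*463 + 62 = 3303, q_4 = 7*112 + 15 = 799.

4/1, 29/7, 62/15, 463/112, 3303/799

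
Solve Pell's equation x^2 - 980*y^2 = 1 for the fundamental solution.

First expand sqrt(980) as a continued fraction. With x_i = (sqrt(980) + m_i)/d_i and (m_0, d_0) = (0, 1): a_0 = floor(sqrt(980)) = 31, since 31^2 = 961 <= 980 < 1024 = 32^2.
Iterate m_{i+1} = d_i*a_i - m_i, d_{i+1} = (980 - m_{i+1}^2)/d_i, a_{i+1} = floor((a_0 + m_{i+1})/d_{i+1}):
  m_1 = 1*31 - 0 = 31, d_1 = (980 - 31^2)/1 = 19/1 = 19, a_1 = floor((31 + 31)/19) = 3.
  m_2 = 19*3 - 31 = 26, d_2 = (980 - 26^2)/19 = 304/19 = 16, a_2 = floor((31 + 26)/16) = 3.
  m_3 = 16*3 - 26 = 22, d_3 = (980 - 22^2)/16 = 496/16 = 31, a_3 = floor((31 + 22)/31) = 1.
  m_4 = 31*1 - 22 = 9, d_4 = (980 - 9^2)/31 = 899/31 = 29, a_4 = floor((31 + 9)/29) = 1.
  m_5 = 29*1 - 9 = 20, d_5 = (980 - 20^2)/29 = 580/29 = 20, a_5 = floor((31 + 20)/20) = 2.
  m_6 = 20*2 - 20 = 20, d_6 = (980 - 20^2)/20 = 580/20 = 29, a_6 = floor((31 + 20)/29) = 1.
  m_7 = 29*1 - 20 = 9, d_7 = (980 - 9^2)/29 = 899/29 = 31, a_7 = floor((31 + 9)/31) = 1.
  m_8 = 31*1 - 9 = 22, d_8 = (980 - 22^2)/31 = 496/31 = 16, a_8 = floor((31 + 22)/16) = 3.
  m_9 = 16*3 - 22 = 26, d_9 = (980 - 26^2)/16 = 304/16 = 19, a_9 = floor((31 + 26)/19) = 3.
  m_10 = 19*3 - 26 = 31, d_10 = (980 - 31^2)/19 = 19/19 = 1, a_10 = floor((31 + 31)/1) = 62.
  m_11 = 1*62 - 31 = 31, d_11 = (980 - 31^2)/1 = 19/1 = 19: (m_11, d_11) = (m_1, d_1) = (31, 19), so from here the quotients repeat a_1, ..., a_10; the period length is 10.
So sqrt(980) = [31; (3, 3, 1, 1, 2, 1, 1, 3, 3, 62)] with period length k = 10.
k is even, so the fundamental solution of x^2 - 980y^2 = 1 is (p_{k-1}, q_{k-1}) = (p_9, q_9); compute convergents through index 9.
Convergents (p_i = a_i*p_{i-1} + p_{i-2}, q_i = a_i*q_{i-1} + q_{i-2} with p_{-2}=0, p_{-1}=1, q_{-2}=1, q_{-1}=0):
  i=0: a_0=31, p_0 = 31*1 + 0 = 31, q_0 = 31*0 + 1 = 1.
  i=1: a_1=3, p_1 = 3*31 + 1 = 94, q_1 = 3*1 + 0 = 3.
  i=2: a_2=3, p_2 = 3*94 + 31 = 313, q_2 = 3*3 + 1 = 10.
  i=3: a_3=1, p_3 = 1*313 + 94 = 407, q_3 = 1*10 + 3 = 13.
  i=4: a_4=1, p_4 = 1*407 + 313 = 720, q_4 = 1*13 + 10 = 23.
  i=5: a_5=2, p_5 = 2*720 + 407 = 1847, q_5 = 2*23 + 13 = 59.
  i=6: a_6=1, p_6 = 1*1847 + 720 = 2567, q_6 = 1*59 + 23 = 82.
  i=7: a_7=1, p_7 = 1*2567 + 1847 = 4414, q_7 = 1*82 + 59 = 141.
  i=8: a_8=3, p_8 = 3*4414 + 2567 = 15809, q_8 = 3*141 + 82 = 505.
  i=9: a_9=3, p_9 = 3*15809 + 4414 = 51841, q_9 = 3*505 + 141 = 1656.
Check: 51841^2 - 980*1656^2 = 2687489281 - 2687489280 = 1, so (x, y) = (51841, 1656) solves the equation, and by the theorem it is the least positive solution.

(x, y) = (51841, 1656)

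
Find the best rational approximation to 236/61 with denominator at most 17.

Expand x = 236/61 as a continued fraction with the Euclidean algorithm:
  236 = 3*61 + 53, so a_0 = 3.
  61 = 1*53 + 8, so a_1 = 1.
  53 = 6*8 + 5, so a_2 = 6.
  8 = 1*5 + 3, so a_3 = 1.
  5 = 1*3 + 2, so a_4 = 1.
  3 = 1*2 + 1, so a_5 = 1.
  2 = 2*1 + 0, so a_6 = 2.
so x = [3; 1, 6, 1, 1, 1, 2].
Convergents (p_i = a_i*p_{i-1} + p_{i-2}, q_i = a_i*q_{i-1} + q_{i-2} with p_{-2}=0, p_{-1}=1, q_{-2}=1, q_{-1}=0), until the denominator exceeds 17:
  i=0: a_0=3, p_0 = 3*1 + 0 = 3, q_0 = 3*0 + 1 = 1.
  i=1: a_1=1, p_1 = 1*3 + 1 = 4, q_1 = 1*1 + 0 = 1.
  i=2: a_2=6, p_2 = 6*4 + 3 = 27, q_2 = 6*1 + 1 = 7.
  i=3: a_3=1, p_3 = 1*27 + 4 = 31, q_3 = 1*7 + 1 = 8.
  i=4: a_4=1, p_4 = 1*31 + 27 = 58, q_4 = 1*8 + 7 = 15.
  i=5: a_5=1, p_5 = 1*58 + 31 = 89, q_5 = 1*15 + 8 = 23.
q_5 = 23 > 17, so the last convergent with denominator <= 17 is p_4/q_4 = 58/15.
The closest fraction with denominator <= 17 is either p_4/q_4 or the intermediate fraction (k*p_4 + p_3)/(k*q_4 + q_3) with the largest k >= 1 whose denominator stays <= 17; these approach x as k grows, and every other convergent or intermediate fraction in range is farther away.
Largest k: floor((17 - q_3)/q_4) = floor((17 - 8)/15) = 0.
Since k = 0, no intermediate fraction beyond p_4/q_4 has denominator <= 17, so the convergent 58/15 is the closest (its error is |236*15 - 58*61|/(61*15) = 2/915).

58/15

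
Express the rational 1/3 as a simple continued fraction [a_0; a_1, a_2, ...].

Run the Euclidean algorithm on 1 and 3; the successive quotients are the partial quotients a_0, a_1, ... (each step inverts the fractional part left over by the previous one):
  1 = 0*3 + 1, so a_0 = 0.
  3 = 3*1 + 0, so a_1 = 3.
The remainder reaches 0 after 2 divisions, so the expansion has 2 partial quotients, read off in order.

[0; 3]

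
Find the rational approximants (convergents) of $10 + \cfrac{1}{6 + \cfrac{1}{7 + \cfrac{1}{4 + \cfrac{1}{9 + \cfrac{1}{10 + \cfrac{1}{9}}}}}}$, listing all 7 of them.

Using the convergent recurrence p_i = a_i*p_{i-1} + p_{i-2}, q_i = a_i*q_{i-1} + q_{i-2} with p_{-2}=0, p_{-1}=1, q_{-2}=1, q_{-1}=0:
  i=0: a_0=10, p_0 = 10*1 + 0 = 10, q_0 = 10*0 + 1 = 1.
  i=1: a_1=6, p_1 = 6*10 + 1 = 61, q_1 = 6*1 + 0 = 6.
  i=2: a_2=7, p_2 = 7*61 + 10 = 437, q_2 = 7*6 + 1 = 43.
  i=3: a_3=4, p_3 = 4*437 + 61 = 1809, q_3 = 4*43 + 6 = 178.
  i=4: a_4=9, p_4 = 9*1809 + 437 = 16718, q_4 = 9*178 + 43 = 1645.
  i=5: a_5=10, p_5 = 10*16718 + 1809 = 168989, q_5 = 10*1645 + 178 = 16628.
  i=6: a_6=9, p_6 = 9*168989 + 16718 = 1537619, q_6 = 9*16628 + 1645 = 151297.

10/1, 61/6, 437/43, 1809/178, 16718/1645, 168989/16628, 1537619/151297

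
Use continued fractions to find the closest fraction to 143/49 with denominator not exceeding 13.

Expand x = 143/49 as a continued fraction with the Euclidean algorithm:
  143 = 2*49 + 45, so a_0 = 2.
  49 = 1*45 + 4, so a_1 = 1.
  45 = 11*4 + 1, so a_2 = 11.
  4 = 4*1 + 0, so a_3 = 4.
so x = [2; 1, 11, 4].
Convergents (p_i = a_i*p_{i-1} + p_{i-2}, q_i = a_i*q_{i-1} + q_{i-2} with p_{-2}=0, p_{-1}=1, q_{-2}=1, q_{-1}=0), until the denominator exceeds 13:
  i=0: a_0=2, p_0 = 2*1 + 0 = 2, q_0 = 2*0 + 1 = 1.
  i=1: a_1=1, p_1 = 1*2 + 1 = 3, q_1 = 1*1 + 0 = 1.
  i=2: a_2=11, p_2 = 11*3 + 2 = 35, q_2 = 11*1 + 1 = 12.
  i=3: a_3=4, p_3 = 4*35 + 3 = 143, q_3 = 4*12 + 1 = 49.
q_3 = 49 > 13, so the last convergent with denominator <= 13 is p_2/q_2 = 35/12.
The closest fraction with denominator <= 13 is either p_2/q_2 or the intermediate fraction (k*p_2 + p_1)/(k*q_2 + q_1) with the largest k >= 1 whose denominator stays <= 13; these approach x as k grows, and every other convergent or intermediate fraction in range is farther away.
Largest k: floor((13 - q_1)/q_2) = floor((13 - 1)/12) = 1.
That gives (1*35 + 3)/(1*12 + 1) = 38/13.
Compare the errors: |x - 35/12| = |143*12 - 35*49|/(49*12) = 1/588, and |x - 38/13| = |143*13 - 38*49|/(49*13) = 3/637.
Cross-multiplying, 1*637 = 637 < 1764 = 3*588, so 1/588 is smaller: the convergent 35/12 is closer to x than 38/13.

35/12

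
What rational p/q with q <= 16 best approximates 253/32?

Expand x = 253/32 as a continued fraction with the Euclidean algorithm:
  253 = 7*32 + 29, so a_0 = 7.
  32 = 1*29 + 3, so a_1 = 1.
  29 = 9*3 + 2, so a_2 = 9.
  3 = 1*2 + 1, so a_3 = 1.
  2 = 2*1 + 0, so a_4 = 2.
so x = [7; 1, 9, 1, 2].
Convergents (p_i = a_i*p_{i-1} + p_{i-2}, q_i = a_i*q_{i-1} + q_{i-2} with p_{-2}=0, p_{-1}=1, q_{-2}=1, q_{-1}=0), until the denominator exceeds 16:
  i=0: a_0=7, p_0 = 7*1 + 0 = 7, q_0 = 7*0 + 1 = 1.
  i=1: a_1=1, p_1 = 1*7 + 1 = 8, q_1 = 1*1 + 0 = 1.
  i=2: a_2=9, p_2 = 9*8 + 7 = 79, q_2 = 9*1 + 1 = 10.
  i=3: a_3=1, p_3 = 1*79 + 8 = 87, q_3 = 1*10 + 1 = 11.
  i=4: a_4=2, p_4 = 2*87 + 79 = 253, q_4 = 2*11 + 10 = 32.
q_4 = 32 > 16, so the last convergent with denominator <= 16 is p_3/q_3 = 87/11.
The closest fraction with denominator <= 16 is either p_3/q_3 or the intermediate fraction (k*p_3 + p_2)/(k*q_3 + q_2) with the largest k >= 1 whose denominator stays <= 16; these approach x as k grows, and every other convergent or intermediate fraction in range is farther away.
Largest k: floor((16 - q_2)/q_3) = floor((16 - 10)/11) = 0.
Since k = 0, no intermediate fraction beyond p_3/q_3 has denominator <= 16, so the convergent 87/11 is the closest (its error is |253*11 - 87*32|/(32*11) = 1/352).

87/11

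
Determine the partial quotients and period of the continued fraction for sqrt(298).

[17; (3, 1, 4, 5, 1, 1, 5, 4, 1, 3, 34)]

Write x_i = (sqrt(298) + m_i)/d_i with (m_0, d_0) = (0, 1). a_0 = floor(sqrt(298)) = 17, since 17^2 = 289 <= 298 < 324 = 18^2.
Iterate m_{i+1} = d_i*a_i - m_i, d_{i+1} = (298 - m_{i+1}^2)/d_i, a_{i+1} = floor((a_0 + m_{i+1})/d_{i+1}):
  m_1 = 1*17 - 0 = 17, d_1 = (298 - 17^2)/1 = 9/1 = 9, a_1 = floor((17 + 17)/9) = 3.
  m_2 = 9*3 - 17 = 10, d_2 = (298 - 10^2)/9 = 198/9 = 22, a_2 = floor((17 + 10)/22) = 1.
  m_3 = 22*1 - 10 = 12, d_3 = (298 - 12^2)/22 = 154/22 = 7, a_3 = floor((17 + 12)/7) = 4.
  m_4 = 7*4 - 12 = 16, d_4 = (298 - 16^2)/7 = 42/7 = 6, a_4 = floor((17 + 16)/6) = 5.
  m_5 = 6*5 - 16 = 14, d_5 = (298 - 14^2)/6 = 102/6 = 17, a_5 = floor((17 + 14)/17) = 1.
  m_6 = 17*1 - 14 = 3, d_6 = (298 - 3^2)/17 = 289/17 = 17, a_6 = floor((17 + 3)/17) = 1.
  m_7 = 17*1 - 3 = 14, d_7 = (298 - 14^2)/17 = 102/17 = 6, a_7 = floor((17 + 14)/6) = 5.
  m_8 = 6*5 - 14 = 16, d_8 = (298 - 16^2)/6 = 42/6 = 7, a_8 = floor((17 + 16)/7) = 4.
  m_9 = 7*4 - 16 = 12, d_9 = (298 - 12^2)/7 = 154/7 = 22, a_9 = floor((17 + 12)/22) = 1.
  m_10 = 22*1 - 12 = 10, d_10 = (298 - 10^2)/22 = 198/22 = 9, a_10 = floor((17 + 10)/9) = 3.
  m_11 = 9*3 - 10 = 17, d_11 = (298 - 17^2)/9 = 9/9 = 1, a_11 = floor((17 + 17)/1) = 34.
  m_12 = 1*34 - 17 = 17, d_12 = (298 - 17^2)/1 = 9/1 = 9: (m_12, d_12) = (m_1, d_1) = (17, 9), so from here the quotients repeat a_1, ..., a_11; the period length is 11.
Hence the expansion of sqrt(298) is a_0 = 17 followed by the repeating block 3, 1, 4, 5, 1, 1, 5, 4, 1, 3, 34 (period 11).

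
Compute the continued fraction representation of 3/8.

Run the Euclidean algorithm on 3 and 8; the successive quotients are the partial quotients a_0, a_1, ... (each step inverts the fractional part left over by the previous one):
  3 = 0*8 + 3, so a_0 = 0.
  8 = 2*3 + 2, so a_1 = 2.
  3 = 1*2 + 1, so a_2 = 1.
  2 = 2*1 + 0, so a_3 = 2.
The remainder reaches 0 after 4 divisions, so the expansion has 4 partial quotients, read off in order.

[0; 2, 1, 2]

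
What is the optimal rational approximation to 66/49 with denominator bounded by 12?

Expand x = 66/49 as a continued fraction with the Euclidean algorithm:
  66 = 1*49 + 17, so a_0 = 1.
  49 = 2*17 + 15, so a_1 = 2.
  17 = 1*15 + 2, so a_2 = 1.
  15 = 7*2 + 1, so a_3 = 7.
  2 = 2*1 + 0, so a_4 = 2.
so x = [1; 2, 1, 7, 2].
Convergents (p_i = a_i*p_{i-1} + p_{i-2}, q_i = a_i*q_{i-1} + q_{i-2} with p_{-2}=0, p_{-1}=1, q_{-2}=1, q_{-1}=0), until the denominator exceeds 12:
  i=0: a_0=1, p_0 = 1*1 + 0 = 1, q_0 = 1*0 + 1 = 1.
  i=1: a_1=2, p_1 = 2*1 + 1 = 3, q_1 = 2*1 + 0 = 2.
  i=2: a_2=1, p_2 = 1*3 + 1 = 4, q_2 = 1*2 + 1 = 3.
  i=3: a_3=7, p_3 = 7*4 + 3 = 31, q_3 = 7*3 + 2 = 23.
q_3 = 23 > 12, so the last convergent with denominator <= 12 is p_2/q_2 = 4/3.
The closest fraction with denominator <= 12 is either p_2/q_2 or the intermediate fraction (k*p_2 + p_1)/(k*q_2 + q_1) with the largest k >= 1 whose denominator stays <= 12; these approach x as k grows, and every other convergent or intermediate fraction in range is farther away.
Largest k: floor((12 - q_1)/q_2) = floor((12 - 2)/3) = 3.
That gives (3*4 + 3)/(3*3 + 2) = 15/11.
Compare the errors: |x - 4/3| = |66*3 - 4*49|/(49*3) = 2/147, and |x - 15/11| = |66*11 - 15*49|/(49*11) = 9/539.
Cross-multiplying, 2*539 = 1078 < 1323 = 9*147, so 2/147 is smaller: the convergent 4/3 is closer to x than 15/11.

4/3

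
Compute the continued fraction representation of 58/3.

Run the Euclidean algorithm on 58 and 3; the successive quotients are the partial quotients a_0, a_1, ... (each step inverts the fractional part left over by the previous one):
  58 = 19*3 + 1, so a_0 = 19.
  3 = 3*1 + 0, so a_1 = 3.
The remainder reaches 0 after 2 divisions, so the expansion has 2 partial quotients, read off in order.

[19; 3]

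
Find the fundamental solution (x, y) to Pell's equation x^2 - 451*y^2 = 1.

(x, y) = (46471490, 2188257)

First expand sqrt(451) as a continued fraction. With x_i = (sqrt(451) + m_i)/d_i and (m_0, d_0) = (0, 1): a_0 = floor(sqrt(451)) = 21, since 21^2 = 441 <= 451 < 484 = 22^2.
Iterate m_{i+1} = d_i*a_i - m_i, d_{i+1} = (451 - m_{i+1}^2)/d_i, a_{i+1} = floor((a_0 + m_{i+1})/d_{i+1}):
  m_1 = 1*21 - 0 = 21, d_1 = (451 - 21^2)/1 = 10/1 = 10, a_1 = floor((21 + 21)/10) = 4.
  m_2 = 10*4 - 21 = 19, d_2 = (451 - 19^2)/10 = 90/10 = 9, a_2 = floor((21 + 19)/9) = 4.
  m_3 = 9*4 - 19 = 17, d_3 = (451 - 17^2)/9 = 162/9 = 18, a_3 = floor((21 + 17)/18) = 2.
  m_4 = 18*2 - 17 = 19, d_4 = (451 - 19^2)/18 = 90/18 = 5, a_4 = floor((21 + 19)/5) = 8.
  m_5 = 5*8 - 19 = 21, d_5 = (451 - 21^2)/5 = 10/5 = 2, a_5 = floor((21 + 21)/2) = 21.
  m_6 = 2*21 - 21 = 21, d_6 = (451 - 21^2)/2 = 10/2 = 5, a_6 = floor((21 + 21)/5) = 8.
  m_7 = 5*8 - 21 = 19, d_7 = (451 - 19^2)/5 = 90/5 = 18, a_7 = floor((21 + 19)/18) = 2.
  m_8 = 18*2 - 19 = 17, d_8 = (451 - 17^2)/18 = 162/18 = 9, a_8 = floor((21 + 17)/9) = 4.
  m_9 = 9*4 - 17 = 19, d_9 = (451 - 19^2)/9 = 90/9 = 10, a_9 = floor((21 + 19)/10) = 4.
  m_10 = 10*4 - 19 = 21, d_10 = (451 - 21^2)/10 = 10/10 = 1, a_10 = floor((21 + 21)/1) = 42.
  m_11 = 1*42 - 21 = 21, d_11 = (451 - 21^2)/1 = 10/1 = 10: (m_11, d_11) = (m_1, d_1) = (21, 10), so from here the quotients repeat a_1, ..., a_10; the period length is 10.
So sqrt(451) = [21; (4, 4, 2, 8, 21, 8, 2, 4, 4, 42)] with period length k = 10.
k is even, so the fundamental solution of x^2 - 451y^2 = 1 is (p_{k-1}, q_{k-1}) = (p_9, q_9); compute convergents through index 9.
Convergents (p_i = a_i*p_{i-1} + p_{i-2}, q_i = a_i*q_{i-1} + q_{i-2} with p_{-2}=0, p_{-1}=1, q_{-2}=1, q_{-1}=0):
  i=0: a_0=21, p_0 = 21*1 + 0 = 21, q_0 = 21*0 + 1 = 1.
  i=1: a_1=4, p_1 = 4*21 + 1 = 85, q_1 = 4*1 + 0 = 4.
  i=2: a_2=4, p_2 = 4*85 + 21 = 361, q_2 = 4*4 + 1 = 17.
  i=3: a_3=2, p_3 = 2*361 + 85 = 807, q_3 = 2*17 + 4 = 38.
  i=4: a_4=8, p_4 = 8*807 + 361 = 6817, q_4 = 8*38 + 17 = 321.
  i=5: a_5=21, p_5 = 21*6817 + 807 = 143964, q_5 = 21*321 + 38 = 6779.
  i=6: a_6=8, p_6 = 8*143964 + 6817 = 1158529, q_6 = 8*6779 + 321 = 54553.
  i=7: a_7=2, p_7 = 2*1158529 + 143964 = 2461022, q_7 = 2*54553 + 6779 = 115885.
  i=8: a_8=4, p_8 = 4*2461022 + 1158529 = 11002617, q_8 = 4*115885 + 54553 = 518093.
  i=9: a_9=4, p_9 = 4*11002617 + 2461022 = 46471490, q_9 = 4*518093 + 115885 = 2188257.
Check: 46471490^2 - 451*2188257^2 = 2159599382820100 - 2159599382820099 = 1, so (x, y) = (46471490, 2188257) solves the equation, and by the theorem it is the least positive solution.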